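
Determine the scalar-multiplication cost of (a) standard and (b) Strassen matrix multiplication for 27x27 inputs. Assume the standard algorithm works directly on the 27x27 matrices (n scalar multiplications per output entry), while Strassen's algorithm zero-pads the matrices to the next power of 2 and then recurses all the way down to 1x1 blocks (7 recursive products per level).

Matrix multiplication for 27x27 matrices:

Strassen's algorithm requires power-of-2 dimensions. Pad 27x27 to 32x32 (next power of 2).

Standard algorithm: 27^3 = 19683 multiplications
Strassen's algorithm: 7^(log2(32)) = 7^5 = 16807 multiplications
Savings: 19683 - 16807 = 2876 multiplications

Standard: 19683 multiplications (27^3). Strassen: 16807 multiplications (7^5, after padding to 32x32). Strassen reduces 8 recursive multiplications to 7 at each level.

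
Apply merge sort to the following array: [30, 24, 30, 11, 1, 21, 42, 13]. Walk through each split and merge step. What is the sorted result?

Merge sort trace:

Split: [30, 24, 30, 11, 1, 21, 42, 13] -> [30, 24, 30, 11] and [1, 21, 42, 13]
  Split: [30, 24, 30, 11] -> [30, 24] and [30, 11]
    Split: [30, 24] -> [30] and [24]
    Merge: [30] + [24] -> [24, 30]
    Split: [30, 11] -> [30] and [11]
    Merge: [30] + [11] -> [11, 30]
  Merge: [24, 30] + [11, 30] -> [11, 24, 30, 30]
  Split: [1, 21, 42, 13] -> [1, 21] and [42, 13]
    Split: [1, 21] -> [1] and [21]
    Merge: [1] + [21] -> [1, 21]
    Split: [42, 13] -> [42] and [13]
    Merge: [42] + [13] -> [13, 42]
  Merge: [1, 21] + [13, 42] -> [1, 13, 21, 42]
Merge: [11, 24, 30, 30] + [1, 13, 21, 42] -> [1, 11, 13, 21, 24, 30, 30, 42]

Final sorted array: [1, 11, 13, 21, 24, 30, 30, 42]

The merge sort proceeds by recursively splitting the array and merging sorted halves.
After all merges, the sorted array is [1, 11, 13, 21, 24, 30, 30, 42].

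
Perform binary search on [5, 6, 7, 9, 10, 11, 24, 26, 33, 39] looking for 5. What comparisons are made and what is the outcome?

Binary search for 5 in [5, 6, 7, 9, 10, 11, 24, 26, 33, 39]:

lo=0, hi=9, mid=4, arr[mid]=10 -> 10 > 5, search left half
lo=0, hi=3, mid=1, arr[mid]=6 -> 6 > 5, search left half
lo=0, hi=0, mid=0, arr[mid]=5 -> Found target at index 0!

Binary search finds 5 at index 0 after 3 comparisons. The search repeatedly halves the search space by comparing with the middle element.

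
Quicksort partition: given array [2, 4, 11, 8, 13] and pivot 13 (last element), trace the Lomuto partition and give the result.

Lomuto partition with pivot = 13:

Initial array: [2, 4, 11, 8, 13]

arr[0]=2 <= 13: swap with position 0, array becomes [2, 4, 11, 8, 13]
arr[1]=4 <= 13: swap with position 1, array becomes [2, 4, 11, 8, 13]
arr[2]=11 <= 13: swap with position 2, array becomes [2, 4, 11, 8, 13]
arr[3]=8 <= 13: swap with position 3, array becomes [2, 4, 11, 8, 13]

Place pivot at position 4: [2, 4, 11, 8, 13]
Pivot position: 4

After partitioning with pivot 13, the array becomes [2, 4, 11, 8, 13]. The pivot is placed at index 4. All elements to the left of the pivot are <= 13, and all elements to the right are > 13.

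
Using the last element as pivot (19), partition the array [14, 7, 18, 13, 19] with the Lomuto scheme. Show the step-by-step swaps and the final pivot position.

Lomuto partition with pivot = 19:

Initial array: [14, 7, 18, 13, 19]

arr[0]=14 <= 19: swap with position 0, array becomes [14, 7, 18, 13, 19]
arr[1]=7 <= 19: swap with position 1, array becomes [14, 7, 18, 13, 19]
arr[2]=18 <= 19: swap with position 2, array becomes [14, 7, 18, 13, 19]
arr[3]=13 <= 19: swap with position 3, array becomes [14, 7, 18, 13, 19]

Place pivot at position 4: [14, 7, 18, 13, 19]
Pivot position: 4

After partitioning with pivot 19, the array becomes [14, 7, 18, 13, 19]. The pivot is placed at index 4. All elements to the left of the pivot are <= 19, and all elements to the right are > 19.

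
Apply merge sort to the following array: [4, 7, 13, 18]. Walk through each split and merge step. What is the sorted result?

Merge sort trace:

Split: [4, 7, 13, 18] -> [4, 7] and [13, 18]
  Split: [4, 7] -> [4] and [7]
  Merge: [4] + [7] -> [4, 7]
  Split: [13, 18] -> [13] and [18]
  Merge: [13] + [18] -> [13, 18]
Merge: [4, 7] + [13, 18] -> [4, 7, 13, 18]

Final sorted array: [4, 7, 13, 18]

The merge sort proceeds by recursively splitting the array and merging sorted halves.
After all merges, the sorted array is [4, 7, 13, 18].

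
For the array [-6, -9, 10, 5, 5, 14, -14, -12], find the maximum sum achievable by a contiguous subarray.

Using Kadane's algorithm on [-6, -9, 10, 5, 5, 14, -14, -12]:

Scanning through the array:
Position 1 (value -9): max_ending_here = -9, max_so_far = -6
Position 2 (value 10): max_ending_here = 10, max_so_far = 10
Position 3 (value 5): max_ending_here = 15, max_so_far = 15
Position 4 (value 5): max_ending_here = 20, max_so_far = 20
Position 5 (value 14): max_ending_here = 34, max_so_far = 34
Position 6 (value -14): max_ending_here = 20, max_so_far = 34
Position 7 (value -12): max_ending_here = 8, max_so_far = 34

Maximum subarray: [10, 5, 5, 14]
Maximum sum: 34

The maximum subarray is [10, 5, 5, 14] with sum 34. This subarray runs from index 2 to index 5.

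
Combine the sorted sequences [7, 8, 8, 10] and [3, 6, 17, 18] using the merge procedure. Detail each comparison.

Merging process:

Compare 7 vs 3: take 3 from right. Merged: [3]
Compare 7 vs 6: take 6 from right. Merged: [3, 6]
Compare 7 vs 17: take 7 from left. Merged: [3, 6, 7]
Compare 8 vs 17: take 8 from left. Merged: [3, 6, 7, 8]
Compare 8 vs 17: take 8 from left. Merged: [3, 6, 7, 8, 8]
Compare 10 vs 17: take 10 from left. Merged: [3, 6, 7, 8, 8, 10]
Append remaining from right: [17, 18]. Merged: [3, 6, 7, 8, 8, 10, 17, 18]

Final merged array: [3, 6, 7, 8, 8, 10, 17, 18]
Total comparisons: 6

The merged array is [3, 6, 7, 8, 8, 10, 17, 18], requiring 6 comparisons. The merge step runs in O(n) time where n is the total number of elements.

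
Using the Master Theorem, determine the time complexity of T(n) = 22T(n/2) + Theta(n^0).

Master Theorem for T(n) = 22T(n/2) + O(n^0):

a = 22, b = 2, c = 0
log_b(a) = log_2(22) = 4.4594

Case 1: c = 0 < log_2(22) = 4.4594
T(n) = O(n^(log_2 22))

For T(n) = 22T(n/2) + O(n^0): log_2(22) = 4.4594. This is Case 1 of the Master Theorem (c < log_b(a), work dominated by leaves), giving O(n^(log_2 22)).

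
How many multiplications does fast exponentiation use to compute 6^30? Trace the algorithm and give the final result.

Computing 6^30 by squaring (build up from 6^1; each line after the first costs one multiplication):

6^1 = 6
6^2 = (6^1)^2 = 6^2 = 36
6^3 = 6 * 6^2 = 6 * 36 = 216
6^6 = (6^3)^2 = 216^2 = 46656
6^7 = 6 * 6^6 = 6 * 46656 = 279936
6^14 = (6^7)^2 = 279936^2 = 78364164096
6^15 = 6 * 6^14 = 6 * 78364164096 = 470184984576
6^30 = (6^15)^2 = 470184984576^2 = 221073919720733357899776

Result: 221073919720733357899776
Multiplications needed: 7 (7 lines after 6^1)

6^30 = 221073919720733357899776. Using exponentiation by squaring, this requires 7 multiplications. The key idea: if the exponent is even, square the half-power; if odd, multiply by the base once.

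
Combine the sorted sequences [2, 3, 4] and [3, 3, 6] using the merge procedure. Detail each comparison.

Merging process:

Compare 2 vs 3: take 2 from left. Merged: [2]
Compare 3 vs 3: take 3 from left. Merged: [2, 3]
Compare 4 vs 3: take 3 from right. Merged: [2, 3, 3]
Compare 4 vs 3: take 3 from right. Merged: [2, 3, 3, 3]
Compare 4 vs 6: take 4 from left. Merged: [2, 3, 3, 3, 4]
Append remaining from right: [6]. Merged: [2, 3, 3, 3, 4, 6]

Final merged array: [2, 3, 3, 3, 4, 6]
Total comparisons: 5

The merged array is [2, 3, 3, 3, 4, 6], requiring 5 comparisons. The merge step runs in O(n) time where n is the total number of elements.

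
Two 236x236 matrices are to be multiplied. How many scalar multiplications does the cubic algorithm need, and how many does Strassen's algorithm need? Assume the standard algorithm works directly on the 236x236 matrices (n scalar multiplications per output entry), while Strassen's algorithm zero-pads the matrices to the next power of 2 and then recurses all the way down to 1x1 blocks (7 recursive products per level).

Matrix multiplication for 236x236 matrices:

Strassen's algorithm requires power-of-2 dimensions. Pad 236x236 to 256x256 (next power of 2).

Standard algorithm: 236^3 = 13144256 multiplications
Strassen's algorithm: 7^(log2(256)) = 7^8 = 5764801 multiplications
Savings: 13144256 - 5764801 = 7379455 multiplications

Standard: 13144256 multiplications (236^3). Strassen: 5764801 multiplications (7^8, after padding to 256x256). Strassen reduces 8 recursive multiplications to 7 at each level.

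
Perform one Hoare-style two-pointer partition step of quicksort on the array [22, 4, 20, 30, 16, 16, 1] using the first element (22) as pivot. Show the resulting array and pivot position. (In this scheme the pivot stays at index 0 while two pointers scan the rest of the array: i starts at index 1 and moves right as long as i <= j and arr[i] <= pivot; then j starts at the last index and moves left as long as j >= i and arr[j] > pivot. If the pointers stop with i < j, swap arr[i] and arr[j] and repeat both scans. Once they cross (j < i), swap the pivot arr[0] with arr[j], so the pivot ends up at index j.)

Hoare-style two-pointer partition with pivot = 22:

Initial array: [22, 4, 20, 30, 16, 16, 1]

Pointers start at i = 1, j = 6.
i stops at index 3 (arr[3]=30 > 22), j stops at index 6 (arr[6]=1 <= 22): swap arr[3] and arr[6], array becomes [22, 4, 20, 1, 16, 16, 30]
i ends at 6, j ends at 5: the pointers have crossed (j < i), so scanning stops.

Swap pivot arr[0] with arr[5] to place pivot at position 5: [16, 4, 20, 1, 16, 22, 30]
Pivot position: 5

After partitioning with pivot 22, the array becomes [16, 4, 20, 1, 16, 22, 30]. The pivot is placed at index 5. All elements to the left of the pivot are <= 22, and all elements to the right are > 22.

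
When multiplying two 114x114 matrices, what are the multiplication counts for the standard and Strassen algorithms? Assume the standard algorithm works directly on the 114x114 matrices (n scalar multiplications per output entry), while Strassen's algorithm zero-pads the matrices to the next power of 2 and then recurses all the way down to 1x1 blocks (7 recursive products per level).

Matrix multiplication for 114x114 matrices:

Strassen's algorithm requires power-of-2 dimensions. Pad 114x114 to 128x128 (next power of 2).

Standard algorithm: 114^3 = 1481544 multiplications
Strassen's algorithm: 7^(log2(128)) = 7^7 = 823543 multiplications
Savings: 1481544 - 823543 = 658001 multiplications

Standard: 1481544 multiplications (114^3). Strassen: 823543 multiplications (7^7, after padding to 128x128). Strassen reduces 8 recursive multiplications to 7 at each level.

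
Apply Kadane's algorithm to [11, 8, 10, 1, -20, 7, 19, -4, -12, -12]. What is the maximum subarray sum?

Using Kadane's algorithm on [11, 8, 10, 1, -20, 7, 19, -4, -12, -12]:

Scanning through the array:
Position 1 (value 8): max_ending_here = 19, max_so_far = 19
Position 2 (value 10): max_ending_here = 29, max_so_far = 29
Position 3 (value 1): max_ending_here = 30, max_so_far = 30
Position 4 (value -20): max_ending_here = 10, max_so_far = 30
Position 5 (value 7): max_ending_here = 17, max_so_far = 30
Position 6 (value 19): max_ending_here = 36, max_so_far = 36
Position 7 (value -4): max_ending_here = 32, max_so_far = 36
Position 8 (value -12): max_ending_here = 20, max_so_far = 36
Position 9 (value -12): max_ending_here = 8, max_so_far = 36

Maximum subarray: [11, 8, 10, 1, -20, 7, 19]
Maximum sum: 36

The maximum subarray is [11, 8, 10, 1, -20, 7, 19] with sum 36. This subarray runs from index 0 to index 6.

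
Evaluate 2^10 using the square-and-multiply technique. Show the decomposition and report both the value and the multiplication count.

Computing 2^10 by squaring (build up from 2^1; each line after the first costs one multiplication):

2^1 = 2
2^2 = (2^1)^2 = 2^2 = 4
2^4 = (2^2)^2 = 4^2 = 16
2^5 = 2 * 2^4 = 2 * 16 = 32
2^10 = (2^5)^2 = 32^2 = 1024

Result: 1024
Multiplications needed: 4 (4 lines after 2^1)

2^10 = 1024. Using exponentiation by squaring, this requires 4 multiplications. The key idea: if the exponent is even, square the half-power; if odd, multiply by the base once.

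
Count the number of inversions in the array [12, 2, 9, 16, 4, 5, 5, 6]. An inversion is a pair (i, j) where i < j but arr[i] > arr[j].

Finding inversions in [12, 2, 9, 16, 4, 5, 5, 6]:

(0, 1): arr[0]=12 > arr[1]=2
(0, 2): arr[0]=12 > arr[2]=9
(0, 4): arr[0]=12 > arr[4]=4
(0, 5): arr[0]=12 > arr[5]=5
(0, 6): arr[0]=12 > arr[6]=5
(0, 7): arr[0]=12 > arr[7]=6
(2, 4): arr[2]=9 > arr[4]=4
(2, 5): arr[2]=9 > arr[5]=5
(2, 6): arr[2]=9 > arr[6]=5
(2, 7): arr[2]=9 > arr[7]=6
(3, 4): arr[3]=16 > arr[4]=4
(3, 5): arr[3]=16 > arr[5]=5
(3, 6): arr[3]=16 > arr[6]=5
(3, 7): arr[3]=16 > arr[7]=6

Total inversions: 14

The array has 14 inversion(s): (0,1), (0,2), (0,4), (0,5), (0,6), (0,7), (2,4), (2,5), (2,6), (2,7), (3,4), (3,5), (3,6), (3,7). Each pair (i,j) satisfies i < j and arr[i] > arr[j].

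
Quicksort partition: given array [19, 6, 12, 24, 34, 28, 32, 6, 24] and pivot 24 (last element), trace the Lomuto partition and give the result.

Lomuto partition with pivot = 24:

Initial array: [19, 6, 12, 24, 34, 28, 32, 6, 24]

arr[0]=19 <= 24: swap with position 0, array becomes [19, 6, 12, 24, 34, 28, 32, 6, 24]
arr[1]=6 <= 24: swap with position 1, array becomes [19, 6, 12, 24, 34, 28, 32, 6, 24]
arr[2]=12 <= 24: swap with position 2, array becomes [19, 6, 12, 24, 34, 28, 32, 6, 24]
arr[3]=24 <= 24: swap with position 3, array becomes [19, 6, 12, 24, 34, 28, 32, 6, 24]
arr[4]=34 > 24: no swap
arr[5]=28 > 24: no swap
arr[6]=32 > 24: no swap
arr[7]=6 <= 24: swap with position 4, array becomes [19, 6, 12, 24, 6, 28, 32, 34, 24]

Place pivot at position 5: [19, 6, 12, 24, 6, 24, 32, 34, 28]
Pivot position: 5

After partitioning with pivot 24, the array becomes [19, 6, 12, 24, 6, 24, 32, 34, 28]. The pivot is placed at index 5. All elements to the left of the pivot are <= 24, and all elements to the right are > 24.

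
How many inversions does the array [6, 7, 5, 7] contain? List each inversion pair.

Finding inversions in [6, 7, 5, 7]:

(0, 2): arr[0]=6 > arr[2]=5
(1, 2): arr[1]=7 > arr[2]=5

Total inversions: 2

The array has 2 inversion(s): (0,2), (1,2). Each pair (i,j) satisfies i < j and arr[i] > arr[j].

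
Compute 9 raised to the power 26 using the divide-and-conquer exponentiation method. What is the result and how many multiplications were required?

Computing 9^26 by squaring (build up from 9^1; each line after the first costs one multiplication):

9^1 = 9
9^2 = (9^1)^2 = 9^2 = 81
9^3 = 9 * 9^2 = 9 * 81 = 729
9^6 = (9^3)^2 = 729^2 = 531441
9^12 = (9^6)^2 = 531441^2 = 282429536481
9^13 = 9 * 9^12 = 9 * 282429536481 = 2541865828329
9^26 = (9^13)^2 = 2541865828329^2 = 6461081889226673298932241

Result: 6461081889226673298932241
Multiplications needed: 6 (6 lines after 9^1)

9^26 = 6461081889226673298932241. Using exponentiation by squaring, this requires 6 multiplications. The key idea: if the exponent is even, square the half-power; if odd, multiply by the base once.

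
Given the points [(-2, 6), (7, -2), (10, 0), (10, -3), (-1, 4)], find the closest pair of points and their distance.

Computing all pairwise distances among 5 points:

d((-2, 6), (7, -2)) = 12.0416
d((-2, 6), (10, 0)) = 13.4164
d((-2, 6), (10, -3)) = 15.0
d((-2, 6), (-1, 4)) = 2.2361 <-- minimum
d((7, -2), (10, 0)) = 3.6056
d((7, -2), (10, -3)) = 3.1623
d((7, -2), (-1, 4)) = 10.0
d((10, 0), (10, -3)) = 3.0
d((10, 0), (-1, 4)) = 11.7047
d((10, -3), (-1, 4)) = 13.0384

Closest pair: (-2, 6) and (-1, 4) with distance 2.2361

The closest pair is (-2, 6) and (-1, 4) with Euclidean distance 2.2361. For 5 points, brute-force pairwise comparison is shown above. For large n, the divide-and-conquer algorithm (sort by x, recurse on halves, check the dividing strip) achieves O(n log n).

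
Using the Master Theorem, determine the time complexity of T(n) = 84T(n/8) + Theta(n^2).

Master Theorem for T(n) = 84T(n/8) + O(n^2):

a = 84, b = 8, c = 2
log_b(a) = log_8(84) = 2.1308

Case 1: c = 2 < log_8(84) = 2.1308
T(n) = O(n^(log_8 84))

For T(n) = 84T(n/8) + O(n^2): log_8(84) = 2.1308. This is Case 1 of the Master Theorem (c < log_b(a), work dominated by leaves), giving O(n^(log_8 84)).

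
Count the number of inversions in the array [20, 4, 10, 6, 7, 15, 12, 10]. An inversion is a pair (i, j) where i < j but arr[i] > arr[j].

Finding inversions in [20, 4, 10, 6, 7, 15, 12, 10]:

(0, 1): arr[0]=20 > arr[1]=4
(0, 2): arr[0]=20 > arr[2]=10
(0, 3): arr[0]=20 > arr[3]=6
(0, 4): arr[0]=20 > arr[4]=7
(0, 5): arr[0]=20 > arr[5]=15
(0, 6): arr[0]=20 > arr[6]=12
(0, 7): arr[0]=20 > arr[7]=10
(2, 3): arr[2]=10 > arr[3]=6
(2, 4): arr[2]=10 > arr[4]=7
(5, 6): arr[5]=15 > arr[6]=12
(5, 7): arr[5]=15 > arr[7]=10
(6, 7): arr[6]=12 > arr[7]=10

Total inversions: 12

The array has 12 inversion(s): (0,1), (0,2), (0,3), (0,4), (0,5), (0,6), (0,7), (2,3), (2,4), (5,6), (5,7), (6,7). Each pair (i,j) satisfies i < j and arr[i] > arr[j].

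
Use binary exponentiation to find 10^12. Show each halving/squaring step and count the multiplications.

Computing 10^12 by squaring (build up from 10^1; each line after the first costs one multiplication):

10^1 = 10
10^2 = (10^1)^2 = 10^2 = 100
10^3 = 10 * 10^2 = 10 * 100 = 1000
10^6 = (10^3)^2 = 1000^2 = 1000000
10^12 = (10^6)^2 = 1000000^2 = 1000000000000

Result: 1000000000000
Multiplications needed: 4 (4 lines after 10^1)

10^12 = 1000000000000. Using exponentiation by squaring, this requires 4 multiplications. The key idea: if the exponent is even, square the half-power; if odd, multiply by the base once.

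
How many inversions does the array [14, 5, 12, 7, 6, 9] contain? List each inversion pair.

Finding inversions in [14, 5, 12, 7, 6, 9]:

(0, 1): arr[0]=14 > arr[1]=5
(0, 2): arr[0]=14 > arr[2]=12
(0, 3): arr[0]=14 > arr[3]=7
(0, 4): arr[0]=14 > arr[4]=6
(0, 5): arr[0]=14 > arr[5]=9
(2, 3): arr[2]=12 > arr[3]=7
(2, 4): arr[2]=12 > arr[4]=6
(2, 5): arr[2]=12 > arr[5]=9
(3, 4): arr[3]=7 > arr[4]=6

Total inversions: 9

The array has 9 inversion(s): (0,1), (0,2), (0,3), (0,4), (0,5), (2,3), (2,4), (2,5), (3,4). Each pair (i,j) satisfies i < j and arr[i] > arr[j].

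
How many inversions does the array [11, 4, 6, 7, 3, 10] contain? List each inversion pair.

Finding inversions in [11, 4, 6, 7, 3, 10]:

(0, 1): arr[0]=11 > arr[1]=4
(0, 2): arr[0]=11 > arr[2]=6
(0, 3): arr[0]=11 > arr[3]=7
(0, 4): arr[0]=11 > arr[4]=3
(0, 5): arr[0]=11 > arr[5]=10
(1, 4): arr[1]=4 > arr[4]=3
(2, 4): arr[2]=6 > arr[4]=3
(3, 4): arr[3]=7 > arr[4]=3

Total inversions: 8

The array has 8 inversion(s): (0,1), (0,2), (0,3), (0,4), (0,5), (1,4), (2,4), (3,4). Each pair (i,j) satisfies i < j and arr[i] > arr[j].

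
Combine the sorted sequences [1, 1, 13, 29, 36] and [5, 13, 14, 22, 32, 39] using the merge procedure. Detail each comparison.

Merging process:

Compare 1 vs 5: take 1 from left. Merged: [1]
Compare 1 vs 5: take 1 from left. Merged: [1, 1]
Compare 13 vs 5: take 5 from right. Merged: [1, 1, 5]
Compare 13 vs 13: take 13 from left. Merged: [1, 1, 5, 13]
Compare 29 vs 13: take 13 from right. Merged: [1, 1, 5, 13, 13]
Compare 29 vs 14: take 14 from right. Merged: [1, 1, 5, 13, 13, 14]
Compare 29 vs 22: take 22 from right. Merged: [1, 1, 5, 13, 13, 14, 22]
Compare 29 vs 32: take 29 from left. Merged: [1, 1, 5, 13, 13, 14, 22, 29]
Compare 36 vs 32: take 32 from right. Merged: [1, 1, 5, 13, 13, 14, 22, 29, 32]
Compare 36 vs 39: take 36 from left. Merged: [1, 1, 5, 13, 13, 14, 22, 29, 32, 36]
Append remaining from right: [39]. Merged: [1, 1, 5, 13, 13, 14, 22, 29, 32, 36, 39]

Final merged array: [1, 1, 5, 13, 13, 14, 22, 29, 32, 36, 39]
Total comparisons: 10

The merged array is [1, 1, 5, 13, 13, 14, 22, 29, 32, 36, 39], requiring 10 comparisons. The merge step runs in O(n) time where n is the total number of elements.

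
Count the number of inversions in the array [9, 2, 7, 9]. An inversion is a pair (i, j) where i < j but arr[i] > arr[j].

Finding inversions in [9, 2, 7, 9]:

(0, 1): arr[0]=9 > arr[1]=2
(0, 2): arr[0]=9 > arr[2]=7

Total inversions: 2

The array has 2 inversion(s): (0,1), (0,2). Each pair (i,j) satisfies i < j and arr[i] > arr[j].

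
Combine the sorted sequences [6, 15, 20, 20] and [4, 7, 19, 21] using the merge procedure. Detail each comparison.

Merging process:

Compare 6 vs 4: take 4 from right. Merged: [4]
Compare 6 vs 7: take 6 from left. Merged: [4, 6]
Compare 15 vs 7: take 7 from right. Merged: [4, 6, 7]
Compare 15 vs 19: take 15 from left. Merged: [4, 6, 7, 15]
Compare 20 vs 19: take 19 from right. Merged: [4, 6, 7, 15, 19]
Compare 20 vs 21: take 20 from left. Merged: [4, 6, 7, 15, 19, 20]
Compare 20 vs 21: take 20 from left. Merged: [4, 6, 7, 15, 19, 20, 20]
Append remaining from right: [21]. Merged: [4, 6, 7, 15, 19, 20, 20, 21]

Final merged array: [4, 6, 7, 15, 19, 20, 20, 21]
Total comparisons: 7

The merged array is [4, 6, 7, 15, 19, 20, 20, 21], requiring 7 comparisons. The merge step runs in O(n) time where n is the total number of elements.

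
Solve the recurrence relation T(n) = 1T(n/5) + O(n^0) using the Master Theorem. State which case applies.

Master Theorem for T(n) = 1T(n/5) + O(n^0):

a = 1, b = 5, c = 0
log_b(a) = log_5(1) = 0.0000

Case 2: c = 0 = log_5(1) = 0.0000
T(n) = O(n^0 log n) = O(log n)

For T(n) = 1T(n/5) + O(n^0): log_5(1) = 0.0000. This is Case 2 of the Master Theorem (c = log_b(a), equal work at all levels), giving O(log n).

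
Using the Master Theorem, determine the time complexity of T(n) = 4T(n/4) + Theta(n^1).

Master Theorem for T(n) = 4T(n/4) + O(n^1):

a = 4, b = 4, c = 1
log_b(a) = log_4(4) = 1.0000

Case 2: c = 1 = log_4(4) = 1.0000
T(n) = O(n^1 log n) = O(n log n)

For T(n) = 4T(n/4) + O(n^1): log_4(4) = 1.0000. This is Case 2 of the Master Theorem (c = log_b(a), equal work at all levels), giving O(n log n).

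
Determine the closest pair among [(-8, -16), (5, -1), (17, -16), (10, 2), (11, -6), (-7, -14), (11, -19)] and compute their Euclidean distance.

Computing all pairwise distances among 7 points:

d((-8, -16), (5, -1)) = 19.8494
d((-8, -16), (17, -16)) = 25.0
d((-8, -16), (10, 2)) = 25.4558
d((-8, -16), (11, -6)) = 21.4709
d((-8, -16), (-7, -14)) = 2.2361 <-- minimum
d((-8, -16), (11, -19)) = 19.2354
d((5, -1), (17, -16)) = 19.2094
d((5, -1), (10, 2)) = 5.831
d((5, -1), (11, -6)) = 7.8102
d((5, -1), (-7, -14)) = 17.6918
d((5, -1), (11, -19)) = 18.9737
d((17, -16), (10, 2)) = 19.3132
d((17, -16), (11, -6)) = 11.6619
d((17, -16), (-7, -14)) = 24.0832
d((17, -16), (11, -19)) = 6.7082
d((10, 2), (11, -6)) = 8.0623
d((10, 2), (-7, -14)) = 23.3452
d((10, 2), (11, -19)) = 21.0238
d((11, -6), (-7, -14)) = 19.6977
d((11, -6), (11, -19)) = 13.0
d((-7, -14), (11, -19)) = 18.6815

Closest pair: (-8, -16) and (-7, -14) with distance 2.2361

The closest pair is (-8, -16) and (-7, -14) with Euclidean distance 2.2361. For 7 points, brute-force pairwise comparison is shown above. For large n, the divide-and-conquer algorithm (sort by x, recurse on halves, check the dividing strip) achieves O(n log n).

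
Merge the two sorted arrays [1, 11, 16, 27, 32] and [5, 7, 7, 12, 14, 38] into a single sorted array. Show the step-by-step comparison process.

Merging process:

Compare 1 vs 5: take 1 from left. Merged: [1]
Compare 11 vs 5: take 5 from right. Merged: [1, 5]
Compare 11 vs 7: take 7 from right. Merged: [1, 5, 7]
Compare 11 vs 7: take 7 from right. Merged: [1, 5, 7, 7]
Compare 11 vs 12: take 11 from left. Merged: [1, 5, 7, 7, 11]
Compare 16 vs 12: take 12 from right. Merged: [1, 5, 7, 7, 11, 12]
Compare 16 vs 14: take 14 from right. Merged: [1, 5, 7, 7, 11, 12, 14]
Compare 16 vs 38: take 16 from left. Merged: [1, 5, 7, 7, 11, 12, 14, 16]
Compare 27 vs 38: take 27 from left. Merged: [1, 5, 7, 7, 11, 12, 14, 16, 27]
Compare 32 vs 38: take 32 from left. Merged: [1, 5, 7, 7, 11, 12, 14, 16, 27, 32]
Append remaining from right: [38]. Merged: [1, 5, 7, 7, 11, 12, 14, 16, 27, 32, 38]

Final merged array: [1, 5, 7, 7, 11, 12, 14, 16, 27, 32, 38]
Total comparisons: 10

The merged array is [1, 5, 7, 7, 11, 12, 14, 16, 27, 32, 38], requiring 10 comparisons. The merge step runs in O(n) time where n is the total number of elements.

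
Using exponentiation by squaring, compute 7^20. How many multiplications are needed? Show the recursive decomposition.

Computing 7^20 by squaring (build up from 7^1; each line after the first costs one multiplication):

7^1 = 7
7^2 = (7^1)^2 = 7^2 = 49
7^4 = (7^2)^2 = 49^2 = 2401
7^5 = 7 * 7^4 = 7 * 2401 = 16807
7^10 = (7^5)^2 = 16807^2 = 282475249
7^20 = (7^10)^2 = 282475249^2 = 79792266297612001

Result: 79792266297612001
Multiplications needed: 5 (5 lines after 7^1)

7^20 = 79792266297612001. Using exponentiation by squaring, this requires 5 multiplications. The key idea: if the exponent is even, square the half-power; if odd, multiply by the base once.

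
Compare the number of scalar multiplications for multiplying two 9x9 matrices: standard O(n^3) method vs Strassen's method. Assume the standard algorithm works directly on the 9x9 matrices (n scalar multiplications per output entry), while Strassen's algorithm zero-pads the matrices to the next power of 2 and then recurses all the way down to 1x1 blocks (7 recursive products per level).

Matrix multiplication for 9x9 matrices:

Strassen's algorithm requires power-of-2 dimensions. Pad 9x9 to 16x16 (next power of 2).

Standard algorithm: 9^3 = 729 multiplications
Strassen's algorithm: 7^(log2(16)) = 7^4 = 2401 multiplications
Difference: 729 - 2401 = -1672 (Strassen uses MORE here due to padding overhead — for small or just-over-power-of-2 n, padding can outweigh the per-level savings)

Standard: 729 multiplications (9^3). Strassen: 2401 multiplications (7^4, after padding to 16x16). Strassen reduces 8 recursive multiplications to 7 at each level.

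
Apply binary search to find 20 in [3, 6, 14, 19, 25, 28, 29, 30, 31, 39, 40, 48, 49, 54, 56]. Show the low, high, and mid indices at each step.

Binary search for 20 in [3, 6, 14, 19, 25, 28, 29, 30, 31, 39, 40, 48, 49, 54, 56]:

lo=0, hi=14, mid=7, arr[mid]=30 -> 30 > 20, search left half
lo=0, hi=6, mid=3, arr[mid]=19 -> 19 < 20, search right half
lo=4, hi=6, mid=5, arr[mid]=28 -> 28 > 20, search left half
lo=4, hi=4, mid=4, arr[mid]=25 -> 25 > 20, search left half
lo=4 > hi=3, target 20 not found

Binary search determines that 20 is not in the array after 4 comparisons. The search space was exhausted without finding the target.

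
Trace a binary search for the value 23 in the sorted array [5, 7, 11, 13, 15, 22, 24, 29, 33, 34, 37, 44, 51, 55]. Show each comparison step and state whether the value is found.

Binary search for 23 in [5, 7, 11, 13, 15, 22, 24, 29, 33, 34, 37, 44, 51, 55]:

lo=0, hi=13, mid=6, arr[mid]=24 -> 24 > 23, search left half
lo=0, hi=5, mid=2, arr[mid]=11 -> 11 < 23, search right half
lo=3, hi=5, mid=4, arr[mid]=15 -> 15 < 23, search right half
lo=5, hi=5, mid=5, arr[mid]=22 -> 22 < 23, search right half
lo=6 > hi=5, target 23 not found

Binary search determines that 23 is not in the array after 4 comparisons. The search space was exhausted without finding the target.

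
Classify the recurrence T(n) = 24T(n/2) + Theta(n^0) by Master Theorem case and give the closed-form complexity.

Master Theorem for T(n) = 24T(n/2) + O(n^0):

a = 24, b = 2, c = 0
log_b(a) = log_2(24) = 4.5850

Case 1: c = 0 < log_2(24) = 4.5850
T(n) = O(n^(log_2 24))

For T(n) = 24T(n/2) + O(n^0): log_2(24) = 4.5850. This is Case 1 of the Master Theorem (c < log_b(a), work dominated by leaves), giving O(n^(log_2 24)).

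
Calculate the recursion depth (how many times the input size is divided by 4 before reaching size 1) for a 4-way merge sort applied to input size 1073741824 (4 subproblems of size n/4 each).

For divide and conquer with division factor 4:

Problem sizes at each level:
Level 0: 1073741824
Level 1: 268435456
Level 2: 67108864
Level 3: 16777216
Level 4: 4194304
Level 5: 1048576
Level 6: 262144
Level 7: 65536
Level 8: 16384
Level 9: 4096
Level 10: 1024
Level 11: 256
Level 12: 64
Level 13: 16
Level 14: 4
Level 15: 1

The root is level 0 and the size-1 base case is level 15 (the tree spans levels 0 through 15, i.e. 16 levels counting the root), so the depth is the number of divisions: log_4(1073741824) = 15

The recursion tree depth is log_4(1073741824) = 15. At each level, the problem size is divided by 4, so it takes 15 divisions to reduce to a base case of size 1. The algorithm makes 4 recursive calls at each level.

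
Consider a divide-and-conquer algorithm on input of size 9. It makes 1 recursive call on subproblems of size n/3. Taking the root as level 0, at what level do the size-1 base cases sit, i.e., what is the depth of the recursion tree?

For divide and conquer with division factor 3:

Problem sizes at each level:
Level 0: 9
Level 1: 3
Level 2: 1

The root is level 0 and the size-1 base case is level 2 (the tree spans levels 0 through 2, i.e. 3 levels counting the root), so the depth is the number of divisions: log_3(9) = 2

The recursion tree depth is log_3(9) = 2. At each level, the problem size is divided by 3, so it takes 2 divisions to reduce to a base case of size 1. The algorithm makes 1 recursive call at each level.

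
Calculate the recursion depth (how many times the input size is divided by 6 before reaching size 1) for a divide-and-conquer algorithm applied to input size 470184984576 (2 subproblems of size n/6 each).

For divide and conquer with division factor 6:

Problem sizes at each level:
Level 0: 470184984576
Level 1: 78364164096
Level 2: 13060694016
Level 3: 2176782336
Level 4: 362797056
Level 5: 60466176
Level 6: 10077696
Level 7: 1679616
Level 8: 279936
Level 9: 46656
Level 10: 7776
Level 11: 1296
Level 12: 216
Level 13: 36
Level 14: 6
Level 15: 1

The root is level 0 and the size-1 base case is level 15 (the tree spans levels 0 through 15, i.e. 16 levels counting the root), so the depth is the number of divisions: log_6(470184984576) = 15

The recursion tree depth is log_6(470184984576) = 15. At each level, the problem size is divided by 6, so it takes 15 divisions to reduce to a base case of size 1. The algorithm makes 2 recursive calls at each level.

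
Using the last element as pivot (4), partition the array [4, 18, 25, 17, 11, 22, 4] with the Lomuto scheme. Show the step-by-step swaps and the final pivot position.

Lomuto partition with pivot = 4:

Initial array: [4, 18, 25, 17, 11, 22, 4]

arr[0]=4 <= 4: swap with position 0, array becomes [4, 18, 25, 17, 11, 22, 4]
arr[1]=18 > 4: no swap
arr[2]=25 > 4: no swap
arr[3]=17 > 4: no swap
arr[4]=11 > 4: no swap
arr[5]=22 > 4: no swap

Place pivot at position 1: [4, 4, 25, 17, 11, 22, 18]
Pivot position: 1

After partitioning with pivot 4, the array becomes [4, 4, 25, 17, 11, 22, 18]. The pivot is placed at index 1. All elements to the left of the pivot are <= 4, and all elements to the right are > 4.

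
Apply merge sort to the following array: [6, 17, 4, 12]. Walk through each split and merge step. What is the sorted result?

Merge sort trace:

Split: [6, 17, 4, 12] -> [6, 17] and [4, 12]
  Split: [6, 17] -> [6] and [17]
  Merge: [6] + [17] -> [6, 17]
  Split: [4, 12] -> [4] and [12]
  Merge: [4] + [12] -> [4, 12]
Merge: [6, 17] + [4, 12] -> [4, 6, 12, 17]

Final sorted array: [4, 6, 12, 17]

The merge sort proceeds by recursively splitting the array and merging sorted halves.
After all merges, the sorted array is [4, 6, 12, 17].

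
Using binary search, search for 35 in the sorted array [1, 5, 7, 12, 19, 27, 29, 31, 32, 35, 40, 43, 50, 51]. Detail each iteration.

Binary search for 35 in [1, 5, 7, 12, 19, 27, 29, 31, 32, 35, 40, 43, 50, 51]:

lo=0, hi=13, mid=6, arr[mid]=29 -> 29 < 35, search right half
lo=7, hi=13, mid=10, arr[mid]=40 -> 40 > 35, search left half
lo=7, hi=9, mid=8, arr[mid]=32 -> 32 < 35, search right half
lo=9, hi=9, mid=9, arr[mid]=35 -> Found target at index 9!

Binary search finds 35 at index 9 after 4 comparisons. The search repeatedly halves the search space by comparing with the middle element.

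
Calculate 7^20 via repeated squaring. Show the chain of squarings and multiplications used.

Computing 7^20 by squaring (build up from 7^1; each line after the first costs one multiplication):

7^1 = 7
7^2 = (7^1)^2 = 7^2 = 49
7^4 = (7^2)^2 = 49^2 = 2401
7^5 = 7 * 7^4 = 7 * 2401 = 16807
7^10 = (7^5)^2 = 16807^2 = 282475249
7^20 = (7^10)^2 = 282475249^2 = 79792266297612001

Result: 79792266297612001
Multiplications needed: 5 (5 lines after 7^1)

7^20 = 79792266297612001. Using exponentiation by squaring, this requires 5 multiplications. The key idea: if the exponent is even, square the half-power; if odd, multiply by the base once.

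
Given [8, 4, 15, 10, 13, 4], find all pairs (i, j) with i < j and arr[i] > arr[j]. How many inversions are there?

Finding inversions in [8, 4, 15, 10, 13, 4]:

(0, 1): arr[0]=8 > arr[1]=4
(0, 5): arr[0]=8 > arr[5]=4
(2, 3): arr[2]=15 > arr[3]=10
(2, 4): arr[2]=15 > arr[4]=13
(2, 5): arr[2]=15 > arr[5]=4
(3, 5): arr[3]=10 > arr[5]=4
(4, 5): arr[4]=13 > arr[5]=4

Total inversions: 7

The array has 7 inversion(s): (0,1), (0,5), (2,3), (2,4), (2,5), (3,5), (4,5). Each pair (i,j) satisfies i < j and arr[i] > arr[j].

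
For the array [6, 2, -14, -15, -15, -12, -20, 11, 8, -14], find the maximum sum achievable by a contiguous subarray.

Using Kadane's algorithm on [6, 2, -14, -15, -15, -12, -20, 11, 8, -14]:

Scanning through the array:
Position 1 (value 2): max_ending_here = 8, max_so_far = 8
Position 2 (value -14): max_ending_here = -6, max_so_far = 8
Position 3 (value -15): max_ending_here = -15, max_so_far = 8
Position 4 (value -15): max_ending_here = -15, max_so_far = 8
Position 5 (value -12): max_ending_here = -12, max_so_far = 8
Position 6 (value -20): max_ending_here = -20, max_so_far = 8
Position 7 (value 11): max_ending_here = 11, max_so_far = 11
Position 8 (value 8): max_ending_here = 19, max_so_far = 19
Position 9 (value -14): max_ending_here = 5, max_so_far = 19

Maximum subarray: [11, 8]
Maximum sum: 19

The maximum subarray is [11, 8] with sum 19. This subarray runs from index 7 to index 8.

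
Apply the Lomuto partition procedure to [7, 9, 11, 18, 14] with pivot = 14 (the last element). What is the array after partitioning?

Lomuto partition with pivot = 14:

Initial array: [7, 9, 11, 18, 14]

arr[0]=7 <= 14: swap with position 0, array becomes [7, 9, 11, 18, 14]
arr[1]=9 <= 14: swap with position 1, array becomes [7, 9, 11, 18, 14]
arr[2]=11 <= 14: swap with position 2, array becomes [7, 9, 11, 18, 14]
arr[3]=18 > 14: no swap

Place pivot at position 3: [7, 9, 11, 14, 18]
Pivot position: 3

After partitioning with pivot 14, the array becomes [7, 9, 11, 14, 18]. The pivot is placed at index 3. All elements to the left of the pivot are <= 14, and all elements to the right are > 14.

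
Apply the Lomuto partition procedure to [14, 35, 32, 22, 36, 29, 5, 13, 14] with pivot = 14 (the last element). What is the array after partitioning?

Lomuto partition with pivot = 14:

Initial array: [14, 35, 32, 22, 36, 29, 5, 13, 14]

arr[0]=14 <= 14: swap with position 0, array becomes [14, 35, 32, 22, 36, 29, 5, 13, 14]
arr[1]=35 > 14: no swap
arr[2]=32 > 14: no swap
arr[3]=22 > 14: no swap
arr[4]=36 > 14: no swap
arr[5]=29 > 14: no swap
arr[6]=5 <= 14: swap with position 1, array becomes [14, 5, 32, 22, 36, 29, 35, 13, 14]
arr[7]=13 <= 14: swap with position 2, array becomes [14, 5, 13, 22, 36, 29, 35, 32, 14]

Place pivot at position 3: [14, 5, 13, 14, 36, 29, 35, 32, 22]
Pivot position: 3

After partitioning with pivot 14, the array becomes [14, 5, 13, 14, 36, 29, 35, 32, 22]. The pivot is placed at index 3. All elements to the left of the pivot are <= 14, and all elements to the right are > 14.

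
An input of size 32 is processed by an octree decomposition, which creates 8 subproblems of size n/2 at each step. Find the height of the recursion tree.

For divide and conquer with division factor 2:

Problem sizes at each level:
Level 0: 32
Level 1: 16
Level 2: 8
Level 3: 4
Level 4: 2
Level 5: 1

The root is level 0 and the size-1 base case is level 5 (the tree spans levels 0 through 5, i.e. 6 levels counting the root), so the depth is the number of divisions: log_2(32) = 5

The recursion tree depth is log_2(32) = 5. At each level, the problem size is divided by 2, so it takes 5 divisions to reduce to a base case of size 1. The algorithm makes 8 recursive calls at each level.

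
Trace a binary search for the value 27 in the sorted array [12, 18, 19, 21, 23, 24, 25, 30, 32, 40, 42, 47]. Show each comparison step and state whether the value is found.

Binary search for 27 in [12, 18, 19, 21, 23, 24, 25, 30, 32, 40, 42, 47]:

lo=0, hi=11, mid=5, arr[mid]=24 -> 24 < 27, search right half
lo=6, hi=11, mid=8, arr[mid]=32 -> 32 > 27, search left half
lo=6, hi=7, mid=6, arr[mid]=25 -> 25 < 27, search right half
lo=7, hi=7, mid=7, arr[mid]=30 -> 30 > 27, search left half
lo=7 > hi=6, target 27 not found

Binary search determines that 27 is not in the array after 4 comparisons. The search space was exhausted without finding the target.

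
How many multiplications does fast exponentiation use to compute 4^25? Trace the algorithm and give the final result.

Computing 4^25 by squaring (build up from 4^1; each line after the first costs one multiplication):

4^1 = 4
4^2 = (4^1)^2 = 4^2 = 16
4^3 = 4 * 4^2 = 4 * 16 = 64
4^6 = (4^3)^2 = 64^2 = 4096
4^12 = (4^6)^2 = 4096^2 = 16777216
4^24 = (4^12)^2 = 16777216^2 = 281474976710656
4^25 = 4 * 4^24 = 4 * 281474976710656 = 1125899906842624

Result: 1125899906842624
Multiplications needed: 6 (6 lines after 4^1)

4^25 = 1125899906842624. Using exponentiation by squaring, this requires 6 multiplications. The key idea: if the exponent is even, square the half-power; if odd, multiply by the base once.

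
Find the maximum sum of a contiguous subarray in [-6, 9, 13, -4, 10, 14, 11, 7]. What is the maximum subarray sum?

Using Kadane's algorithm on [-6, 9, 13, -4, 10, 14, 11, 7]:

Scanning through the array:
Position 1 (value 9): max_ending_here = 9, max_so_far = 9
Position 2 (value 13): max_ending_here = 22, max_so_far = 22
Position 3 (value -4): max_ending_here = 18, max_so_far = 22
Position 4 (value 10): max_ending_here = 28, max_so_far = 28
Position 5 (value 14): max_ending_here = 42, max_so_far = 42
Position 6 (value 11): max_ending_here = 53, max_so_far = 53
Position 7 (value 7): max_ending_here = 60, max_so_far = 60

Maximum subarray: [9, 13, -4, 10, 14, 11, 7]
Maximum sum: 60

The maximum subarray is [9, 13, -4, 10, 14, 11, 7] with sum 60. This subarray runs from index 1 to index 7.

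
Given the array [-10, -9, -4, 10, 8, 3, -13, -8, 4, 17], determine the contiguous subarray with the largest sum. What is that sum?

Using Kadane's algorithm on [-10, -9, -4, 10, 8, 3, -13, -8, 4, 17]:

Scanning through the array:
Position 1 (value -9): max_ending_here = -9, max_so_far = -9
Position 2 (value -4): max_ending_here = -4, max_so_far = -4
Position 3 (value 10): max_ending_here = 10, max_so_far = 10
Position 4 (value 8): max_ending_here = 18, max_so_far = 18
Position 5 (value 3): max_ending_here = 21, max_so_far = 21
Position 6 (value -13): max_ending_here = 8, max_so_far = 21
Position 7 (value -8): max_ending_here = 0, max_so_far = 21
Position 8 (value 4): max_ending_here = 4, max_so_far = 21
Position 9 (value 17): max_ending_here = 21, max_so_far = 21

Maximum subarray: [10, 8, 3]
Maximum sum: 21

The maximum subarray is [10, 8, 3] with sum 21. This subarray runs from index 3 to index 5.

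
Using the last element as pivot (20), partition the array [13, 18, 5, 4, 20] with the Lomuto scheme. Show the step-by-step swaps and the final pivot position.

Lomuto partition with pivot = 20:

Initial array: [13, 18, 5, 4, 20]

arr[0]=13 <= 20: swap with position 0, array becomes [13, 18, 5, 4, 20]
arr[1]=18 <= 20: swap with position 1, array becomes [13, 18, 5, 4, 20]
arr[2]=5 <= 20: swap with position 2, array becomes [13, 18, 5, 4, 20]
arr[3]=4 <= 20: swap with position 3, array becomes [13, 18, 5, 4, 20]

Place pivot at position 4: [13, 18, 5, 4, 20]
Pivot position: 4

After partitioning with pivot 20, the array becomes [13, 18, 5, 4, 20]. The pivot is placed at index 4. All elements to the left of the pivot are <= 20, and all elements to the right are > 20.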